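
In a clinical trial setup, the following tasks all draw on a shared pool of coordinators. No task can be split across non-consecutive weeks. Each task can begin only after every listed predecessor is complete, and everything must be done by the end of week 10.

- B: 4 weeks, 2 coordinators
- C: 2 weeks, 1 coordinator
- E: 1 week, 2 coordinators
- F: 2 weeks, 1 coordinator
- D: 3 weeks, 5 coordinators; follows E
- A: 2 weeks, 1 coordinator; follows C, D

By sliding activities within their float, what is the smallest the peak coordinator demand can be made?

5

Early-start (B@1, C@1, E@1, F@1, D@2, A@5) gives peak 9: w1:6  w2:9  w3:7  w4:7  w5:1  w6:1  w7:0  w8:0  w9:0  w10:0.
Shift F→2, D→5, A→8.
Schedule B@1, C@1, E@1, F@2, D@5, A@8: w1:5  w2:4  w3:3  w4:2  w5:5  w6:5  w7:5  w8:1  w9:1  w10:0 — peak 5.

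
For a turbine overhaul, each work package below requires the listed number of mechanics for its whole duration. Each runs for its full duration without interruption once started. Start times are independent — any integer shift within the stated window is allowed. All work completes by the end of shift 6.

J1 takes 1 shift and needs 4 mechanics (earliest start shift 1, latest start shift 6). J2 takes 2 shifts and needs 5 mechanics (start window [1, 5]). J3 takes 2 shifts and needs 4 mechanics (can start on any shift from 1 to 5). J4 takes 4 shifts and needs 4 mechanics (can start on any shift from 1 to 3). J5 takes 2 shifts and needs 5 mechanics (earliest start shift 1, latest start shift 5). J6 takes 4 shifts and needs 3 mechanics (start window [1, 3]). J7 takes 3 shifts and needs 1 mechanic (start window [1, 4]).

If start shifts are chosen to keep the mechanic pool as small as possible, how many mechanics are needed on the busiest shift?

Early-start (J1@1, J2@1, J3@1, J4@1, J5@1, J6@1, J7@1) gives peak 26: s1:26  s2:22  s3:8  s4:7  s5:0  s6:0.
Shift J2→5, J3→2, J5→5, J7→4.
Schedule J1@1, J2@5, J3@2, J4@1, J5@5, J6@1, J7@4: s1:11  s2:11  s3:11  s4:8  s5:11  s6:11 — peak 11.
Total mechanic-shifts = 63 over 6 shifts ⇒ peak ≥ ⌈63/6⌉ = 11, so 11 is optimal.

11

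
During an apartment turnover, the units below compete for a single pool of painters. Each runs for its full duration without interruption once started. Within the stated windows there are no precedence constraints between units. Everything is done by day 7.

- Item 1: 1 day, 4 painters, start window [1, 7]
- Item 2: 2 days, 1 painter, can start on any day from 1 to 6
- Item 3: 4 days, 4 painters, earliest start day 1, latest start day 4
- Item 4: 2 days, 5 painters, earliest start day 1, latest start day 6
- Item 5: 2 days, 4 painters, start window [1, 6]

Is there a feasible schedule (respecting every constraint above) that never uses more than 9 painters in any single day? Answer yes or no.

yes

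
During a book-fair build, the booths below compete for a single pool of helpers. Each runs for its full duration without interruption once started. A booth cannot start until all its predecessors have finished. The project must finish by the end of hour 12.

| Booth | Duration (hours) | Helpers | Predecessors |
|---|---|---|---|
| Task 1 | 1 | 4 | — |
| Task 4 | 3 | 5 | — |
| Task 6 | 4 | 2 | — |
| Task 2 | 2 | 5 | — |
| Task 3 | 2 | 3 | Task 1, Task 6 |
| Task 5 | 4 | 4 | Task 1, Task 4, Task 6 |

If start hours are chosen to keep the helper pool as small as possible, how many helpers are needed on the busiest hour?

Early-start (Task 1@1, Task 4@1, Task 6@1, Task 2@1, Task 3@5, Task 5@5) gives peak 16: h1:16  h2:12  h3:7  h4:2  h5:7  h6:7  h7:4  h8:4  h9:0  h10:0  h11:0  h12:0.
Shift Task 4→2, Task 2→5, Task 3→7, Task 5→7.
Schedule Task 1@1, Task 4@2, Task 6@1, Task 2@5, Task 3@7, Task 5@7: h1:6  h2:7  h3:7  h4:7  h5:5  h6:5  h7:7  h8:7  h9:4  h10:4  h11:0  h12:0 — peak 7.

7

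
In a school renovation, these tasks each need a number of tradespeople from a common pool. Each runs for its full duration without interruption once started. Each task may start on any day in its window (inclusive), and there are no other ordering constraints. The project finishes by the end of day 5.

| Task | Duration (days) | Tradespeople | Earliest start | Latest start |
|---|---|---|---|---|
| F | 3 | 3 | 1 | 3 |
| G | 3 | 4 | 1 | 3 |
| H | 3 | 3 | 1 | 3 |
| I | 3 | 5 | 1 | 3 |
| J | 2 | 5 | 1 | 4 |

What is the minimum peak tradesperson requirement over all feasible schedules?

15

Early-start (F@1, G@1, H@1, I@1, J@1) gives peak 20: d1:20  d2:20  d3:15  d4:0  d5:0.
Shift J→4.
Schedule F@1, G@1, H@1, I@1, J@4: d1:15  d2:15  d3:15  d4:5  d5:5 — peak 15.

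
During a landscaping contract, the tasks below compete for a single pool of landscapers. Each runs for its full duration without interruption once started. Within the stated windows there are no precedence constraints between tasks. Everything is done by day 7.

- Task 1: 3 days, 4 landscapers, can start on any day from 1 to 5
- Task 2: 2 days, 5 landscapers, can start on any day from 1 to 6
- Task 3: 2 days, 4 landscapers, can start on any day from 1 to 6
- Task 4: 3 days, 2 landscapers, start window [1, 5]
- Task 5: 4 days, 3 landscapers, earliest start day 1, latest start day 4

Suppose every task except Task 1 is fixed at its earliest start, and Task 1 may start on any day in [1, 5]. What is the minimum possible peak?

Task 1@1: d1:18  d2:18  d3:9  d4:3  d5:0  d6:0  d7:0 → peak 18
Task 1@2: d1:14  d2:18  d3:9  d4:7  d5:0  d6:0  d7:0 → peak 18
Task 1@3: d1:14  d2:14  d3:9  d4:7  d5:4  d6:0  d7:0 → peak 14
Task 1@4: d1:14  d2:14  d3:5  d4:7  d5:4  d6:4  d7:0 → peak 14
Task 1@5: d1:14  d2:14  d3:5  d4:3  d5:4  d6:4  d7:4 → peak 14
Best is Task 1@3, peak 14.

14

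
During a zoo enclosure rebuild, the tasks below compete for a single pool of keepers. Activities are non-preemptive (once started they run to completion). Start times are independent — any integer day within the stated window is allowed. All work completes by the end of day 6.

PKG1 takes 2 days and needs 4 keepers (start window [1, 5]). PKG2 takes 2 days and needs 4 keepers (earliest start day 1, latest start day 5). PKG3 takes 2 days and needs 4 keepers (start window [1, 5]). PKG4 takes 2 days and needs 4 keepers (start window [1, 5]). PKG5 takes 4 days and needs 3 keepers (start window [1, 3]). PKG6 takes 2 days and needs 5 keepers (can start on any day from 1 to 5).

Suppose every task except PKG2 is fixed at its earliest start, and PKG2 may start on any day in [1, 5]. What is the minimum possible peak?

PKG2@1: d1:24  d2:24  d3:3  d4:3  d5:0  d6:0 → peak 24
PKG2@2: d1:20  d2:24  d3:7  d4:3  d5:0  d6:0 → peak 24
PKG2@3: d1:20  d2:20  d3:7  d4:7  d5:0  d6:0 → peak 20
PKG2@4: d1:20  d2:20  d3:3  d4:7  d5:4  d6:0 → peak 20
PKG2@5: d1:20  d2:20  d3:3  d4:3  d5:4  d6:4 → peak 20
Best is PKG2@3, peak 20.

20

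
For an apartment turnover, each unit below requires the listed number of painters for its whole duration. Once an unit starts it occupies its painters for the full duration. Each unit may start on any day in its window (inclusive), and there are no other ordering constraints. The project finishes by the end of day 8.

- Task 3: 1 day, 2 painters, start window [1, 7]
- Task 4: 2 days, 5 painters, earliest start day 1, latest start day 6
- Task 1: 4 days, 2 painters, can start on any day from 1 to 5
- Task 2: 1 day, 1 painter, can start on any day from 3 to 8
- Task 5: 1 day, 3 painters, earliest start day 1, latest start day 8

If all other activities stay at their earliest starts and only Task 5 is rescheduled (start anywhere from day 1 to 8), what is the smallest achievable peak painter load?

9

Task 5@1: d1:12  d2:7  d3:3  d4:2  d5:0  d6:0  d7:0  d8:0 → peak 12
Task 5@2: d1:9  d2:10  d3:3  d4:2  d5:0  d6:0  d7:0  d8:0 → peak 10
Task 5@3: d1:9  d2:7  d3:6  d4:2  d5:0  d6:0  d7:0  d8:0 → peak 9
Task 5@4: d1:9  d2:7  d3:3  d4:5  d5:0  d6:0  d7:0  d8:0 → peak 9
Task 5@5: d1:9  d2:7  d3:3  d4:2  d5:3  d6:0  d7:0  d8:0 → peak 9
Task 5@6: d1:9  d2:7  d3:3  d4:2  d5:0  d6:3  d7:0  d8:0 → peak 9
Task 5@7: d1:9  d2:7  d3:3  d4:2  d5:0  d6:0  d7:3  d8:0 → peak 9
Task 5@8: d1:9  d2:7  d3:3  d4:2  d5:0  d6:0  d7:0  d8:3 → peak 9
Best is Task 5@3, peak 9.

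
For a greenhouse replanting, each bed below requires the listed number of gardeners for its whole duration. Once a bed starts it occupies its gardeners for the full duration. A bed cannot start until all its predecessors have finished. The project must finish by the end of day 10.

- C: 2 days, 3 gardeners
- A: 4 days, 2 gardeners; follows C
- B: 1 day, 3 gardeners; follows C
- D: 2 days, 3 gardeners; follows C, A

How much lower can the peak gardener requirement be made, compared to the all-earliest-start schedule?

2

Early-start peak: d1:3  d2:3  d3:5  d4:2  d5:2  d6:2  d7:3  d8:3  d9:0  d10:0 ⇒ 5.
Leveled (C@1, A@3, B@7, D@8): d1:3  d2:3  d3:2  d4:2  d5:2  d6:2  d7:3  d8:3  d9:3  d10:0 ⇒ 3.
Reduction 5 − 3 = 2.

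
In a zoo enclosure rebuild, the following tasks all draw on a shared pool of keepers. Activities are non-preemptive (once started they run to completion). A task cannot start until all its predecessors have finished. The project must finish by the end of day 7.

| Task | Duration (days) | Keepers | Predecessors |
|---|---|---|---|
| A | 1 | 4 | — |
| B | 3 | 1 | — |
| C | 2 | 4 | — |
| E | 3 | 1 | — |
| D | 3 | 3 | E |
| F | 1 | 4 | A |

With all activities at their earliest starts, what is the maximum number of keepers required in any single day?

10

Early-start schedule: A@1, B@1, C@1, E@1, D@4, F@2.
Load per day: day 1: 10, day 2: 10, day 3: 2, day 4: 3, day 5: 3, day 6: 3, day 7: 0.
Peak is 10.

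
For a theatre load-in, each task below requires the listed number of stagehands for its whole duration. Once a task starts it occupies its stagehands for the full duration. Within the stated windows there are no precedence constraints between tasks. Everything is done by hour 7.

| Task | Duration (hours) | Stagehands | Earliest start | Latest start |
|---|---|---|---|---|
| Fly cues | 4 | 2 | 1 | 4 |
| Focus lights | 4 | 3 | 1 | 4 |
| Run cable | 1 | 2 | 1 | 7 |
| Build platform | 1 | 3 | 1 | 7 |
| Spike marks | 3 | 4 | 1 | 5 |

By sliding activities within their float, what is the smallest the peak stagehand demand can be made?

6

Early-start (Fly cues@1, Focus lights@1, Run cable@1, Build platform@1, Spike marks@1) gives peak 14: h1:14  h2:9  h3:9  h4:5  h5:0  h6:0  h7:0.
Shift Focus lights→4, Run cable→5, Build platform→6.
Schedule Fly cues@1, Focus lights@4, Run cable@5, Build platform@6, Spike marks@1: h1:6  h2:6  h3:6  h4:5  h5:5  h6:6  h7:3 — peak 6.
Total stagehand-hours = 37 over 7 hours ⇒ peak ≥ ⌈37/7⌉ = 6, so 6 is optimal.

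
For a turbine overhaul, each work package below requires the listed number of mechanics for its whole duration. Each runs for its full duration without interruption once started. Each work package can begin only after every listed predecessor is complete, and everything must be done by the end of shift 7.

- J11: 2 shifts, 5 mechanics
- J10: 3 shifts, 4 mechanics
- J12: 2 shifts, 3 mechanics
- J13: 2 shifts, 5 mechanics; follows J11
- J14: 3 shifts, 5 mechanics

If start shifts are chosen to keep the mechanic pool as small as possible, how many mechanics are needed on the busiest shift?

9

Early-start (J11@1, J10@1, J12@1, J13@3, J14@1) gives peak 17: s1:17  s2:17  s3:14  s4:5  s5:0  s6:0  s7:0.
Shift J12→4, J14→5.
Schedule J11@1, J10@1, J12@4, J13@3, J14@5: s1:9  s2:9  s3:9  s4:8  s5:8  s6:5  s7:5 — peak 9.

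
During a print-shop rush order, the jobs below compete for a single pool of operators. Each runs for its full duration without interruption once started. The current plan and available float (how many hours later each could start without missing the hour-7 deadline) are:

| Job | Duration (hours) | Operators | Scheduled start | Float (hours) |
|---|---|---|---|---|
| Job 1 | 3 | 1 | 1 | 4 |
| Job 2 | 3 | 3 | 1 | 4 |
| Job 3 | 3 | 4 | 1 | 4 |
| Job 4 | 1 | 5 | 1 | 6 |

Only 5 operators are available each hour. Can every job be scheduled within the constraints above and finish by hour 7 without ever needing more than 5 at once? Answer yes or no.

yes

Schedule Job 1@1, Job 2@1, Job 3@4, Job 4@7: h1:4  h2:4  h3:4  h4:4  h5:4  h6:4  h7:5 — peak 5 ≤ 5.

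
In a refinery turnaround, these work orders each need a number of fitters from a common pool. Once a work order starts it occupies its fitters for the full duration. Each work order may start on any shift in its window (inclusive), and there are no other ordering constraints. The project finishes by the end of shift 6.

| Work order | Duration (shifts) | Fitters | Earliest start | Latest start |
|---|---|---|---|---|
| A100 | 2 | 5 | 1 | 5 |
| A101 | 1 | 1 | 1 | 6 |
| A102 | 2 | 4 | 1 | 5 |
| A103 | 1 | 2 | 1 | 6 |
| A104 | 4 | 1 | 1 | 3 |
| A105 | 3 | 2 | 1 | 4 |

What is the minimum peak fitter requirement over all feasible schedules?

Early-start (A100@1, A101@1, A102@1, A103@1, A104@1, A105@1) gives peak 15: s1:15  s2:12  s3:3  s4:1  s5:0  s6:0.
Shift A101→3, A102→5, A103→3, A105→3.
Schedule A100@1, A101@3, A102@5, A103@3, A104@1, A105@3: s1:6  s2:6  s3:6  s4:3  s5:6  s6:4 — peak 6.
Total fitter-shifts = 31 over 6 shifts ⇒ peak ≥ ⌈31/6⌉ = 6, so 6 is optimal.

6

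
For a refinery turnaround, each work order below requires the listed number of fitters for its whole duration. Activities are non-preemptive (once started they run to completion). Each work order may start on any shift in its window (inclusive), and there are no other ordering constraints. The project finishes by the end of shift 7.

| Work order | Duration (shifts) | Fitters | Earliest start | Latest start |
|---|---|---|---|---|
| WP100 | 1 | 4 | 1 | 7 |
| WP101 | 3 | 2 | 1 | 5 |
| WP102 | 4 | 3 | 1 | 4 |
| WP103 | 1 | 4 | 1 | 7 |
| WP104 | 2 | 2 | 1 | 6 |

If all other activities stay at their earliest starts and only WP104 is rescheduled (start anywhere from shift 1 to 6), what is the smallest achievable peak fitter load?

WP104@1: s1:15  s2:7  s3:5  s4:3  s5:0  s6:0  s7:0 → peak 15
WP104@2: s1:13  s2:7  s3:7  s4:3  s5:0  s6:0  s7:0 → peak 13
WP104@3: s1:13  s2:5  s3:7  s4:5  s5:0  s6:0  s7:0 → peak 13
WP104@4: s1:13  s2:5  s3:5  s4:5  s5:2  s6:0  s7:0 → peak 13
WP104@5: s1:13  s2:5  s3:5  s4:3  s5:2  s6:2  s7:0 → peak 13
WP104@6: s1:13  s2:5  s3:5  s4:3  s5:0  s6:2  s7:2 → peak 13
Best is WP104@2, peak 13.

13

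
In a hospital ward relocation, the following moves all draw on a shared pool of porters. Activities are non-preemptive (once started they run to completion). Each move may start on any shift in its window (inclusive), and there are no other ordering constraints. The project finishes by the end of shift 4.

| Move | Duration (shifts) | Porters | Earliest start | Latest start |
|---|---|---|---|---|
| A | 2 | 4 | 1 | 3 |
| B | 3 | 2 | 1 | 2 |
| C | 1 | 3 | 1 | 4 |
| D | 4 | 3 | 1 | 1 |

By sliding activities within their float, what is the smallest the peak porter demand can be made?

Early-start (A@1, B@1, C@1, D@1) gives peak 12: s1:12  s2:9  s3:5  s4:3.
Shift C→3.
Schedule A@1, B@1, C@3, D@1: s1:9  s2:9  s3:8  s4:3 — peak 9.
No arrangement of the 24 feasible schedules does better.

9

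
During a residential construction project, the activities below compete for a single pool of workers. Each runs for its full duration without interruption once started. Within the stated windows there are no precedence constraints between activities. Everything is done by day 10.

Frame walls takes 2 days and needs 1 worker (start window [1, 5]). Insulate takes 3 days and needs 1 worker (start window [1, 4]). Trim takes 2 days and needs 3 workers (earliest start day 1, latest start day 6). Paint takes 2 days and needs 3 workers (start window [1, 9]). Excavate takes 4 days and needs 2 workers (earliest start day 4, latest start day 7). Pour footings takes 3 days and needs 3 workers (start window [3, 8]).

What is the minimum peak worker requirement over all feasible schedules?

5

Early-start (Frame walls@1, Insulate@1, Trim@1, Paint@1, Excavate@4, Pour footings@3) gives peak 8: d1:8  d2:8  d3:4  d4:5  d5:5  d6:2  d7:2  d8:0  d9:0  d10:0.
Shift Paint→3, Pour footings→5.
Schedule Frame walls@1, Insulate@1, Trim@1, Paint@3, Excavate@4, Pour footings@5: d1:5  d2:5  d3:4  d4:5  d5:5  d6:5  d7:5  d8:0  d9:0  d10:0 — peak 5.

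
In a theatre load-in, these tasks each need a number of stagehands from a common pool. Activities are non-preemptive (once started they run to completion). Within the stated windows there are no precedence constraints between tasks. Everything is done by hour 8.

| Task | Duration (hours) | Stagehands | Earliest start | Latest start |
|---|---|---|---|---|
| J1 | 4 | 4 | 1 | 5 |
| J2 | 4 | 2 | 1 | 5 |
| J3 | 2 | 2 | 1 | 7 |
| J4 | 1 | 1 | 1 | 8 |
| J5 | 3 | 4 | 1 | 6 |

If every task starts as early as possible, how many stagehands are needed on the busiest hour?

Early-start schedule: J1@1, J2@1, J3@1, J4@1, J5@1.
Load per hour: hour 1: 13, hour 2: 12, hour 3: 10, hour 4: 6, hour 5: 0, hour 6: 0, hour 7: 0, hour 8: 0.
Peak is 13.

13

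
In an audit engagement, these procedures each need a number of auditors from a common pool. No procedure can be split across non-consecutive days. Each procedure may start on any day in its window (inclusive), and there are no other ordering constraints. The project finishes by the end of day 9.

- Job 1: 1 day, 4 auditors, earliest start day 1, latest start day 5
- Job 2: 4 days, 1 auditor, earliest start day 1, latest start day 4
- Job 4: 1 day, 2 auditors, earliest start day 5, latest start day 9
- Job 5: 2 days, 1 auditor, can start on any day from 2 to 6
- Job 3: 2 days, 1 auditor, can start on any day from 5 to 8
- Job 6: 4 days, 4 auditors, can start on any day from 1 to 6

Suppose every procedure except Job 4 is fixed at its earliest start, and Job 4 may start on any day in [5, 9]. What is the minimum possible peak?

Job 4@5: d1:9  d2:6  d3:6  d4:5  d5:3  d6:1  d7:0  d8:0  d9:0 → peak 9
Job 4@6: d1:9  d2:6  d3:6  d4:5  d5:1  d6:3  d7:0  d8:0  d9:0 → peak 9
Job 4@7: d1:9  d2:6  d3:6  d4:5  d5:1  d6:1  d7:2  d8:0  d9:0 → peak 9
Job 4@8: d1:9  d2:6  d3:6  d4:5  d5:1  d6:1  d7:0  d8:2  d9:0 → peak 9
Job 4@9: d1:9  d2:6  d3:6  d4:5  d5:1  d6:1  d7:0  d8:0  d9:2 → peak 9
Best is Job 4@5, peak 9.

9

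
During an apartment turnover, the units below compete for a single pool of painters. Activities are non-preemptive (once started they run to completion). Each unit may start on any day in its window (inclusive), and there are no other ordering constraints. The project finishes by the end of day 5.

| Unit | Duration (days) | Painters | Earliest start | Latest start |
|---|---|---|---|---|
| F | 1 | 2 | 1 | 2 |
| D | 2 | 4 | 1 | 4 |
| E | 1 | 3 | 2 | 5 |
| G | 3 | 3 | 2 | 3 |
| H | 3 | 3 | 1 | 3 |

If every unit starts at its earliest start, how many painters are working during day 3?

At early start, day 3 has: G, H.
Demand: 3 + 3 = 6.

6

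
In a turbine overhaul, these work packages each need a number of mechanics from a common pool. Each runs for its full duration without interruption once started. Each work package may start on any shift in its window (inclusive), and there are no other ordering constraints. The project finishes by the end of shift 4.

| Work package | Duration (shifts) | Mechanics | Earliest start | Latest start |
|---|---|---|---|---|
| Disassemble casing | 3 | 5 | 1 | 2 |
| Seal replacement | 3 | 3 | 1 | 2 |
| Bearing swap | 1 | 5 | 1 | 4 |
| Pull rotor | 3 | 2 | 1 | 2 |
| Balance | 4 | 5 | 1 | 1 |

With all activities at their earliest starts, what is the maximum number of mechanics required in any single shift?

20

Early-start schedule: Disassemble casing@1, Seal replacement@1, Bearing swap@1, Pull rotor@1, Balance@1.
Load per shift: shift 1: 20, shift 2: 15, shift 3: 15, shift 4: 5.
Peak is 20.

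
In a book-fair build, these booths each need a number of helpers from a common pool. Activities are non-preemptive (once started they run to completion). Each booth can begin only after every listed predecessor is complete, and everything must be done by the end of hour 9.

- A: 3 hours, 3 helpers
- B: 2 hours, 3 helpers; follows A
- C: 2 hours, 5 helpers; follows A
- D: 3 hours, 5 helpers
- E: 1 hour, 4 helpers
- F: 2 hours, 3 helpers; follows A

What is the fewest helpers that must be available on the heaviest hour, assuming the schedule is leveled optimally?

8

Early-start (A@1, B@4, C@4, D@1, E@1, F@4) gives peak 12: h1:12  h2:8  h3:8  h4:11  h5:11  h6:0  h7:0  h8:0  h9:0.
Shift E→6, F→6.
Schedule A@1, B@4, C@4, D@1, E@6, F@6: h1:8  h2:8  h3:8  h4:8  h5:8  h6:7  h7:3  h8:0  h9:0 — peak 8.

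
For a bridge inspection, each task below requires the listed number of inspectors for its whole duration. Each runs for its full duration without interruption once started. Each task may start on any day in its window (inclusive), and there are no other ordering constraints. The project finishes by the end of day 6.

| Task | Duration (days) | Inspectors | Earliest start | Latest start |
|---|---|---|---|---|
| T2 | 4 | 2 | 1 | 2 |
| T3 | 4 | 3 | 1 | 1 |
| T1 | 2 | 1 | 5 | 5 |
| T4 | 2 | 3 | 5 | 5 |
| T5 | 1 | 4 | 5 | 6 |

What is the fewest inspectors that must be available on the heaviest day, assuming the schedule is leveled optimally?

8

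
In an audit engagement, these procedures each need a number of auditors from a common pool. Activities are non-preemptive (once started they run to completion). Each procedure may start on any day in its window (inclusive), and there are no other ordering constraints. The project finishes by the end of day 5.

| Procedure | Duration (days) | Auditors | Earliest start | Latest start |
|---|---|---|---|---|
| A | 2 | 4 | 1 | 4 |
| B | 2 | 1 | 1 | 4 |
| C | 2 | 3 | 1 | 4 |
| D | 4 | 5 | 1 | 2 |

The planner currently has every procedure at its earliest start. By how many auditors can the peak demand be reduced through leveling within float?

Early-start peak: d1:13  d2:13  d3:5  d4:5  d5:0 ⇒ 13.
Leveled (A@1, B@3, C@3, D@1): d1:9  d2:9  d3:9  d4:9  d5:0 ⇒ 9.
Reduction 13 − 9 = 4.

4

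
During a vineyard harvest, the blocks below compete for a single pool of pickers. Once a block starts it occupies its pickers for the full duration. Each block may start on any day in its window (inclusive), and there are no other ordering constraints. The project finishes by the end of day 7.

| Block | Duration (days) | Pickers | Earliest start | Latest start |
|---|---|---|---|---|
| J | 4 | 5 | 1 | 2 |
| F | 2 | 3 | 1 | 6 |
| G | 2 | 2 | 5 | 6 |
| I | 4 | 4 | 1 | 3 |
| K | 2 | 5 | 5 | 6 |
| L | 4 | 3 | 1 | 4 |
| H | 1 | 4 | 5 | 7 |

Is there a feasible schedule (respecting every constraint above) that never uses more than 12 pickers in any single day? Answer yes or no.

yes

Schedule J@1, F@1, G@5, I@1, K@5, L@3, H@7: d1:12  d2:12  d3:12  d4:12  d5:10  d6:10  d7:4 — peak 12 ≤ 12.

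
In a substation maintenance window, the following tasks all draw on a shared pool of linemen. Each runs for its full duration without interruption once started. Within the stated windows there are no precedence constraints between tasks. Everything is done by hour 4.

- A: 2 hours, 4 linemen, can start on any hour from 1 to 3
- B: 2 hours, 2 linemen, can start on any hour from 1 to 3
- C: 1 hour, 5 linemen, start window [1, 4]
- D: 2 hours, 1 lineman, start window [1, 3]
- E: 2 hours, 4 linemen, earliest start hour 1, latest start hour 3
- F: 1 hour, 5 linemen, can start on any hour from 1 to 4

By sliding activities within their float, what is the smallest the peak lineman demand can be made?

8

Early-start (A@1, B@1, C@1, D@1, E@1, F@1) gives peak 21: h1:21  h2:11  h3:0  h4:0.
Shift B→3, C→3, D→3, F→4.
Schedule A@1, B@3, C@3, D@3, E@1, F@4: h1:8  h2:8  h3:8  h4:8 — peak 8.
Total lineman-hours = 32 over 4 hours ⇒ peak ≥ ⌈32/4⌉ = 8, so 8 is optimal.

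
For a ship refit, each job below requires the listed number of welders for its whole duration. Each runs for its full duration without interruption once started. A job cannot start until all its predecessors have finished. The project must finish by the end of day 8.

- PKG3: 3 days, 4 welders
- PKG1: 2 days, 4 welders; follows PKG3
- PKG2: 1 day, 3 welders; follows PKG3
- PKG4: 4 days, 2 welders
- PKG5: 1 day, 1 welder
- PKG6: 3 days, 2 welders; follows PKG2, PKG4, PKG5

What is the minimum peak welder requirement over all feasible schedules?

6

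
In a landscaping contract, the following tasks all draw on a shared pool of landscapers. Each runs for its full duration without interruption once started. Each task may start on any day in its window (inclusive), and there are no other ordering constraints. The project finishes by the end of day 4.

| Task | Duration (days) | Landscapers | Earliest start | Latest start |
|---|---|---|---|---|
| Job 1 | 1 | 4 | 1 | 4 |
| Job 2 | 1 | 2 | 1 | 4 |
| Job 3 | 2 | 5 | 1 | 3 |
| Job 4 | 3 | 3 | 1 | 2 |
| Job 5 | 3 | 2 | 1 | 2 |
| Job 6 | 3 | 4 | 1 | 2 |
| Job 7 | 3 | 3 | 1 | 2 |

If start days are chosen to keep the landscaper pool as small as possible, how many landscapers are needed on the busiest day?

17

Early-start (Job 1@1, Job 2@1, Job 3@1, Job 4@1, Job 5@1, Job 6@1, Job 7@1) gives peak 23: d1:23  d2:17  d3:12  d4:0.
Shift Job 6→2, Job 7→2.
Schedule Job 1@1, Job 2@1, Job 3@1, Job 4@1, Job 5@1, Job 6@2, Job 7@2: d1:16  d2:17  d3:12  d4:7 — peak 17.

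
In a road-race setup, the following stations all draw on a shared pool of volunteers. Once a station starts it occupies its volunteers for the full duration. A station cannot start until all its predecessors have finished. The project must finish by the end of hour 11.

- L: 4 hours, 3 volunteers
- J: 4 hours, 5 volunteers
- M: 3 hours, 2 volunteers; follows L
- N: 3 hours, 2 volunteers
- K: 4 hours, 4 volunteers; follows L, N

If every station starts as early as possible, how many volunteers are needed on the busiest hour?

Early-start schedule: L@1, J@1, M@5, N@1, K@5.
Load per hour: hour 1: 10, hour 2: 10, hour 3: 10, hour 4: 8, hour 5: 6, hour 6: 6, hour 7: 6, hour 8: 4, hour 9: 0, hour 10: 0, hour 11: 0.
Peak is 10.

10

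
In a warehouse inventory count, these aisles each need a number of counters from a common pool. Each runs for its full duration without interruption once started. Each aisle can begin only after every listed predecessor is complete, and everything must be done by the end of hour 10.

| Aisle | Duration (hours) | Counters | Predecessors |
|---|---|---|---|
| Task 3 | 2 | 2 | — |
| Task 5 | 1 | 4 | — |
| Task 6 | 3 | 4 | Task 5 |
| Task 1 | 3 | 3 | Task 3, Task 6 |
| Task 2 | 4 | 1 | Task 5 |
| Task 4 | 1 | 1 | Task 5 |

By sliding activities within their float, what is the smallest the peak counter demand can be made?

4

Early-start (Task 3@1, Task 5@1, Task 6@2, Task 1@5, Task 2@2, Task 4@2) gives peak 8: h1:6  h2:8  h3:5  h4:5  h5:4  h6:3  h7:3  h8:0  h9:0  h10:0.
Shift Task 5→3, Task 6→4, Task 1→7, Task 2→7, Task 4→10.
Schedule Task 3@1, Task 5@3, Task 6@4, Task 1@7, Task 2@7, Task 4@10: h1:2  h2:2  h3:4  h4:4  h5:4  h6:4  h7:4  h8:4  h9:4  h10:2 — peak 4.
Total counter-hours = 34 over 10 hours ⇒ peak ≥ ⌈34/10⌉ = 4, so 4 is optimal.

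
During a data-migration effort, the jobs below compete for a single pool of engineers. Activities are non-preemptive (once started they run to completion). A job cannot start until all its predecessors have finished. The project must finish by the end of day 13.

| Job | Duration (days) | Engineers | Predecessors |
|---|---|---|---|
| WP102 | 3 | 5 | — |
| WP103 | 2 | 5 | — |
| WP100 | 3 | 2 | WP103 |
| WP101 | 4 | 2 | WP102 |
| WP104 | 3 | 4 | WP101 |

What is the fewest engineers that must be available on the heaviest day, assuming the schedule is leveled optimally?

5

Early-start (WP102@1, WP103@1, WP100@3, WP101@4, WP104@8) gives peak 10: d1:10  d2:10  d3:7  d4:4  d5:4  d6:2  d7:2  d8:4  d9:4  d10:4  d11:0  d12:0  d13:0.
Shift WP103→4, WP100→6, WP101→6, WP104→10.
Schedule WP102@1, WP103@4, WP100@6, WP101@6, WP104@10: d1:5  d2:5  d3:5  d4:5  d5:5  d6:4  d7:4  d8:4  d9:2  d10:4  d11:4  d12:4  d13:0 — peak 5.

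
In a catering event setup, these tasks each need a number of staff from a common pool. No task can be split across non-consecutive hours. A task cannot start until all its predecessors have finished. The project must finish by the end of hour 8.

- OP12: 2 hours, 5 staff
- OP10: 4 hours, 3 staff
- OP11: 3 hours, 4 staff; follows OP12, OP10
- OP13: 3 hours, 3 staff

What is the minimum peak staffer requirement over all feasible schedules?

8

Early-start (OP12@1, OP10@1, OP11@5, OP13@1) gives peak 11: h1:11  h2:11  h3:6  h4:3  h5:4  h6:4  h7:4  h8:0.
Shift OP13→3.
Schedule OP12@1, OP10@1, OP11@5, OP13@3: h1:8  h2:8  h3:6  h4:6  h5:7  h6:4  h7:4  h8:0 — peak 8.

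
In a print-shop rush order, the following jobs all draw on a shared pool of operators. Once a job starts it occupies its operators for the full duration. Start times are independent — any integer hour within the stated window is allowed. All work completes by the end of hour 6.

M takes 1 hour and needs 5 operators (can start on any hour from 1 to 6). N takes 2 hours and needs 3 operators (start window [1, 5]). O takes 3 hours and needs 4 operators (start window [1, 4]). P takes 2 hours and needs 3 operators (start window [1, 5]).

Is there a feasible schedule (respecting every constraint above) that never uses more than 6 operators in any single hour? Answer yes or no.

yes

Schedule M@1, N@2, O@4, P@2: h1:5  h2:6  h3:6  h4:4  h5:4  h6:4 — peak 6 ≤ 6.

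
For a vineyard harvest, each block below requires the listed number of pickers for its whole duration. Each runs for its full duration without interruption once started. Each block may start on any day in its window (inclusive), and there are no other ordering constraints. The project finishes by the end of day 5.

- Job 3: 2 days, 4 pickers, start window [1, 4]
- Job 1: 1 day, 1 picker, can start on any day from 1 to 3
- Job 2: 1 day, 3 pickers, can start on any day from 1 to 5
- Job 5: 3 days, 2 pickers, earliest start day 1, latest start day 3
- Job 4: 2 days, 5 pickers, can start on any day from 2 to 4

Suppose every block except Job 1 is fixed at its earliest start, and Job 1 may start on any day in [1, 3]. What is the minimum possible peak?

11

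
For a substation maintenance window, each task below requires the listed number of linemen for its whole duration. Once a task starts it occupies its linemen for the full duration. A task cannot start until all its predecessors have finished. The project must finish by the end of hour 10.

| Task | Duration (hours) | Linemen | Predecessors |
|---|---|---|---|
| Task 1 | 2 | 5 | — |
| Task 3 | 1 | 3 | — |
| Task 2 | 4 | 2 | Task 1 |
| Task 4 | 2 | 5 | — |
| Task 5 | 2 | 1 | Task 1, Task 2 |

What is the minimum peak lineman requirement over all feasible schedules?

5

Early-start (Task 1@1, Task 3@1, Task 2@3, Task 4@1, Task 5@7) gives peak 13: h1:13  h2:10  h3:2  h4:2  h5:2  h6:2  h7:1  h8:1  h9:0  h10:0.
Shift Task 3→3, Task 4→7, Task 5→9.
Schedule Task 1@1, Task 3@3, Task 2@3, Task 4@7, Task 5@9: h1:5  h2:5  h3:5  h4:2  h5:2  h6:2  h7:5  h8:5  h9:1  h10:1 — peak 5.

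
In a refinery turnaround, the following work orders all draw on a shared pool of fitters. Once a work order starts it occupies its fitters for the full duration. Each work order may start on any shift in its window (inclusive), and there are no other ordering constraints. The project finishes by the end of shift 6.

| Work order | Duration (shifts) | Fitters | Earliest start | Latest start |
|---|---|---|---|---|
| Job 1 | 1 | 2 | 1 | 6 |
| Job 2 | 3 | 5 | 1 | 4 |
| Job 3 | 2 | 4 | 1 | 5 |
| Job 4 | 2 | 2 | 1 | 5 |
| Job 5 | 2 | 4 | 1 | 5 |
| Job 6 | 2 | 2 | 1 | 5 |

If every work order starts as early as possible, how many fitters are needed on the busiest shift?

19

Early-start schedule: Job 1@1, Job 2@1, Job 3@1, Job 4@1, Job 5@1, Job 6@1.
Load per shift: shift 1: 19, shift 2: 17, shift 3: 5, shift 4: 0, shift 5: 0, shift 6: 0.
Peak is 19.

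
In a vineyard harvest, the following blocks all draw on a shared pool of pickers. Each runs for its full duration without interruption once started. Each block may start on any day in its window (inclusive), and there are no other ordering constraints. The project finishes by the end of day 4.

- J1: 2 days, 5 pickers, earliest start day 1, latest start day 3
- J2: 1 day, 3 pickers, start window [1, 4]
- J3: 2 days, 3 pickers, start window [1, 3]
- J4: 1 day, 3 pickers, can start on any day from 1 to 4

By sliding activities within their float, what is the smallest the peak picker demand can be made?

6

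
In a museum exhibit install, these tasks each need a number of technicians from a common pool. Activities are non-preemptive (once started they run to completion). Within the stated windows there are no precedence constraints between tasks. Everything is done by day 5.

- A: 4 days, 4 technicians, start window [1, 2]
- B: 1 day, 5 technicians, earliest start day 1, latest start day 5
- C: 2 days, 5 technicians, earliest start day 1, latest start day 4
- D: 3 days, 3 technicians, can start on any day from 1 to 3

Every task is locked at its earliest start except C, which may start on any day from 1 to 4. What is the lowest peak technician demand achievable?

C@1: d1:17  d2:12  d3:7  d4:4  d5:0 → peak 17
C@2: d1:12  d2:12  d3:12  d4:4  d5:0 → peak 12
C@3: d1:12  d2:7  d3:12  d4:9  d5:0 → peak 12
C@4: d1:12  d2:7  d3:7  d4:9  d5:5 → peak 12
Best is C@2, peak 12.

12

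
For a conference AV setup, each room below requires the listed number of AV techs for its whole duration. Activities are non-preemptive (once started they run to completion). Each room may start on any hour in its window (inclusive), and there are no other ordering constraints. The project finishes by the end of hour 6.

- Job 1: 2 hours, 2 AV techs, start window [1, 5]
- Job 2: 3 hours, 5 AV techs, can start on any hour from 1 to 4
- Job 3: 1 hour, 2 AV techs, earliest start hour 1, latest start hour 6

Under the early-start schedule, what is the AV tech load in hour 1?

9

At early start, hour 1 has: Job 1, Job 2, Job 3.
Demand: 2 + 5 + 2 = 9.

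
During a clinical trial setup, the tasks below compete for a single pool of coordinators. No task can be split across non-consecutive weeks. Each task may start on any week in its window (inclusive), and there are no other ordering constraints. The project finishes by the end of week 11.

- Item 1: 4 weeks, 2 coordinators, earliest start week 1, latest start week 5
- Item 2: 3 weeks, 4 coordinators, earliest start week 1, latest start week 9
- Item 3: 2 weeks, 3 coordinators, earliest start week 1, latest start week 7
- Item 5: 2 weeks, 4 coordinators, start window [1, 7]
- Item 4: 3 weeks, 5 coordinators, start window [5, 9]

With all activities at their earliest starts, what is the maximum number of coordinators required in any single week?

13

Early-start schedule: Item 1@1, Item 2@1, Item 3@1, Item 5@1, Item 4@5.
Load per week: week 1: 13, week 2: 13, week 3: 6, week 4: 2, week 5: 5, week 6: 5, week 7: 5, week 8: 0, week 9: 0, week 10: 0, week 11: 0.
Peak is 13.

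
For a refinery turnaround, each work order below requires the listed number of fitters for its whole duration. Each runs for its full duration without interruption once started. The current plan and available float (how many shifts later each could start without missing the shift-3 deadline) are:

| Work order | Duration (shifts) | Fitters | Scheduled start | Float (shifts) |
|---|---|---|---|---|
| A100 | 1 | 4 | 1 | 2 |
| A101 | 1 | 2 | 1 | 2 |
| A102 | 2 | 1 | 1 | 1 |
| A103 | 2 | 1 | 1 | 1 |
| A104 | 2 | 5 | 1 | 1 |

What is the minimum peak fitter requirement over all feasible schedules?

Early-start (A100@1, A101@1, A102@1, A103@1, A104@1) gives peak 13: s1:13  s2:7  s3:0.
Shift A103→2, A104→2.
Schedule A100@1, A101@1, A102@1, A103@2, A104@2: s1:7  s2:7  s3:6 — peak 7.
Total fitter-shifts = 20 over 3 shifts ⇒ peak ≥ ⌈20/3⌉ = 7, so 7 is optimal.

7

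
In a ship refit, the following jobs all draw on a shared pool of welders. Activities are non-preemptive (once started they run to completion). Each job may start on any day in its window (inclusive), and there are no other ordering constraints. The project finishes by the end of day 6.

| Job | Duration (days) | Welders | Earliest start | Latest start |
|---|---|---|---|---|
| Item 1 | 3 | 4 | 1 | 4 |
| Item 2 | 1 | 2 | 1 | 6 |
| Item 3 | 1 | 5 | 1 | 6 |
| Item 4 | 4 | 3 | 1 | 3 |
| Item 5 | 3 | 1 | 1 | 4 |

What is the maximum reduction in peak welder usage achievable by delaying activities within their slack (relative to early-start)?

Early-start peak: d1:15  d2:8  d3:8  d4:3  d5:0  d6:0 ⇒ 15.
Leveled (Item 1@1, Item 2@1, Item 3@6, Item 4@2, Item 5@4): d1:6  d2:7  d3:7  d4:4  d5:4  d6:6 ⇒ 7.
Reduction 15 − 7 = 8.

8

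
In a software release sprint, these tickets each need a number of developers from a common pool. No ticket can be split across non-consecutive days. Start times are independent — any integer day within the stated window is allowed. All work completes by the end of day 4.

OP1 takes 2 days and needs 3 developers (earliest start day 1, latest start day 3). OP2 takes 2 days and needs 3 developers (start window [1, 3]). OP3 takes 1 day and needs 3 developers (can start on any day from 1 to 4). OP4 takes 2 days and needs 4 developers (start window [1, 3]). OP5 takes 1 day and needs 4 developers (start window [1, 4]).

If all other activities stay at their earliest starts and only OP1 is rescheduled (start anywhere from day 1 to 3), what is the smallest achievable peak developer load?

OP1@1: d1:17  d2:10  d3:0  d4:0 → peak 17
OP1@2: d1:14  d2:10  d3:3  d4:0 → peak 14
OP1@3: d1:14  d2:7  d3:3  d4:3 → peak 14
Best is OP1@2, peak 14.

14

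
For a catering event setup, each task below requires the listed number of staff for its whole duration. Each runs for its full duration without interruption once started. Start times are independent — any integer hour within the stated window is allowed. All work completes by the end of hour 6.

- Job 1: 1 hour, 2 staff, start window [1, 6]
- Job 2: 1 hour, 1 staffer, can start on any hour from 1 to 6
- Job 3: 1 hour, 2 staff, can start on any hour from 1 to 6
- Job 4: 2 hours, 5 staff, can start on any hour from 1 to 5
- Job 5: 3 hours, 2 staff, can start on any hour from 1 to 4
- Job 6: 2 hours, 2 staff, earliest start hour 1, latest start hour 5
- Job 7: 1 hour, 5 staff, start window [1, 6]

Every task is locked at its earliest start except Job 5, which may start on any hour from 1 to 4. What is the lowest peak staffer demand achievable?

Job 5@1: h1:19  h2:9  h3:2  h4:0  h5:0  h6:0 → peak 19
Job 5@2: h1:17  h2:9  h3:2  h4:2  h5:0  h6:0 → peak 17
Job 5@3: h1:17  h2:7  h3:2  h4:2  h5:2  h6:0 → peak 17
Job 5@4: h1:17  h2:7  h3:0  h4:2  h5:2  h6:2 → peak 17
Best is Job 5@2, peak 17.

17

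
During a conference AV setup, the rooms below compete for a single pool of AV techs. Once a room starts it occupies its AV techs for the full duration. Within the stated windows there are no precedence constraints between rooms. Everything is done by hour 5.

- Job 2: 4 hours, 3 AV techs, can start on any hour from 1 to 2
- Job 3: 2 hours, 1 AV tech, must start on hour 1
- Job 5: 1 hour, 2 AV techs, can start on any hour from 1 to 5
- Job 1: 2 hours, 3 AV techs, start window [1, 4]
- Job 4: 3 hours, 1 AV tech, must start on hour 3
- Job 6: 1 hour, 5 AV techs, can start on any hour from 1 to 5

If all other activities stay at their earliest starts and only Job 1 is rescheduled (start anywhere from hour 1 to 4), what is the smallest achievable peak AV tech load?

Job 1@1: h1:14  h2:7  h3:4  h4:4  h5:1 → peak 14
Job 1@2: h1:11  h2:7  h3:7  h4:4  h5:1 → peak 11
Job 1@3: h1:11  h2:4  h3:7  h4:7  h5:1 → peak 11
Job 1@4: h1:11  h2:4  h3:4  h4:7  h5:4 → peak 11
Best is Job 1@2, peak 11.

11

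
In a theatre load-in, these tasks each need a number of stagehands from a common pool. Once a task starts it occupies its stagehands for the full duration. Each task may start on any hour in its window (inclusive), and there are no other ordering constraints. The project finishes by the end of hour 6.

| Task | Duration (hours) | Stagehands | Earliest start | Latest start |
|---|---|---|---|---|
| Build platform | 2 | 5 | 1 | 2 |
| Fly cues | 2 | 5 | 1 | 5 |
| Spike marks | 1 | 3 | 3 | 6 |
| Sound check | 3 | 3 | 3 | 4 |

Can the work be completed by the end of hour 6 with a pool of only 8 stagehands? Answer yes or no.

Schedule Build platform@1, Fly cues@3, Spike marks@3, Sound check@4: h1:5  h2:5  h3:8  h4:8  h5:3  h6:3 — peak 8 ≤ 8.

yes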